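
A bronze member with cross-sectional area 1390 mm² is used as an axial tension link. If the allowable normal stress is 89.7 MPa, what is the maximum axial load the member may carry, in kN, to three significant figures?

P_max = σ_allow · A = 89.7 · 1390 = 124700 N = 124.7 kN.

125 kN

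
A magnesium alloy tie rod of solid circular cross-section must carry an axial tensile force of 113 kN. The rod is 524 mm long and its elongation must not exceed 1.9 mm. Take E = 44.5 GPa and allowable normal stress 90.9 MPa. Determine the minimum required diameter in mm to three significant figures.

Required area A ≥ P/σ_allow = 113000/90.9 = 1243 mm².
For a solid circular section, d ≥ √(4A/π) = 39.78 mm.
Elongation limit: A ≥ PL/(Eδ_allow) = 113000·524/(44500·1.9) = 700.3 mm² ⇒ d ≥ 29.86 mm.
The stress limit governs.

39.8 mm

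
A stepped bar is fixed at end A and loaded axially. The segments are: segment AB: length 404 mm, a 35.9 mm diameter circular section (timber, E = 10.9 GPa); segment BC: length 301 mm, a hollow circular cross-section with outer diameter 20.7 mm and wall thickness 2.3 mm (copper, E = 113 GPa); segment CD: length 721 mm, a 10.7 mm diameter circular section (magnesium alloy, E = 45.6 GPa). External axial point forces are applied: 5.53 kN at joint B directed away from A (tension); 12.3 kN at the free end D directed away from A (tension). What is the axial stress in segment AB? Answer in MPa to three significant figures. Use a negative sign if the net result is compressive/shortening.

17.6 MPa

Internal axial forces (sectioning from the free end, tension +): N_CD = 12.3 kN, N_BC = 12.3 kN, N_AB = 17.83 kN.
A_AB = 1012 mm².
σ_AB = N_AB/A_AB = 17830/1012 = 17.61 MPa.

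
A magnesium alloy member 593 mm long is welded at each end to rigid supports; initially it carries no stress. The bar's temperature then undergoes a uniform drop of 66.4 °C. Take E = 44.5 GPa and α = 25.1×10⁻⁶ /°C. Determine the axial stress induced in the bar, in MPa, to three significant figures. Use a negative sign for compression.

Free thermal expansion αLΔT = 25.1e-6 · 593 · -66.4 = -0.9883 mm.
The walls impose strain ε = −(-0.9883)/593 = 1.6666e-03; σ = Eε = 44500 · 1.6666e-03 = 74.17 MPa.

74.2 MPa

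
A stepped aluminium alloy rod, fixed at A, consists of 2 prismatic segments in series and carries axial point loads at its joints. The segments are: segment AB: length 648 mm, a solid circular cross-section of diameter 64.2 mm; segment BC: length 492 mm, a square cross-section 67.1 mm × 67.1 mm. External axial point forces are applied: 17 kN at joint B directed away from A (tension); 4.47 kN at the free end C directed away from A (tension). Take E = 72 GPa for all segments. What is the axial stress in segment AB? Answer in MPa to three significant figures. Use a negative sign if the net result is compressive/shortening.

Internal axial forces (sectioning from the free end, tension +): N_BC = 4.47 kN, N_AB = 21.47 kN.
A_AB = 3237 mm².
σ_AB = N_AB/A_AB = 21470/3237 = 6.632 MPa.

6.63 MPa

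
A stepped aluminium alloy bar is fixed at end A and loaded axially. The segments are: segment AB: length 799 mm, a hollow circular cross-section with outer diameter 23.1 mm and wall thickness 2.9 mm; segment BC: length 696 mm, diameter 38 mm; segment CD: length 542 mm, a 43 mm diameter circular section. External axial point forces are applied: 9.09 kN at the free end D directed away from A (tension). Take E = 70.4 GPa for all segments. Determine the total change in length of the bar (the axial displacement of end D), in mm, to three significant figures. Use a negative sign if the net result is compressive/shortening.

0.688 mm

Internal axial forces (sectioning from the free end, tension +): N_CD = 9.09 kN, N_BC = 9.09 kN, N_AB = 9.09 kN.
A_AB = 184 mm².
A_BC = 1134 mm².
A_CD = 1452 mm².
δ_AB = 9090·799/(184·70400) = 0.5606 mm
δ_BC = 9090·696/(1134·70400) = 0.07924 mm
δ_CD = 9090·542/(1452·70400) = 0.04819 mm
δ = Σδ_i = 0.688 mm.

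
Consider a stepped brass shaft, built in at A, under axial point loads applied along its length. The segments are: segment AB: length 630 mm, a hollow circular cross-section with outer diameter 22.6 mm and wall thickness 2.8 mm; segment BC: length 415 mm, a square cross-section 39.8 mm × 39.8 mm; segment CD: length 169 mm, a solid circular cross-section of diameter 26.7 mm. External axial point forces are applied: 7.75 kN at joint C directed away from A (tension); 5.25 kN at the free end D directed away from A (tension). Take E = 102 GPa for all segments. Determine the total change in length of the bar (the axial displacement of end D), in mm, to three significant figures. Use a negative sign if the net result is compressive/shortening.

Internal axial forces (sectioning from the free end, tension +): N_CD = 5.25 kN, N_BC = 13 kN, N_AB = 13 kN.
A_AB = 174.2 mm².
A_BC = 1584 mm².
A_CD = 559.9 mm².
δ_AB = 13000·630/(174.2·102000) = 0.461 mm
δ_BC = 13000·415/(1584·102000) = 0.03339 mm
δ_CD = 5250·169/(559.9·102000) = 0.01554 mm
δ = Σδ_i = 0.5099 mm.

0.510 mm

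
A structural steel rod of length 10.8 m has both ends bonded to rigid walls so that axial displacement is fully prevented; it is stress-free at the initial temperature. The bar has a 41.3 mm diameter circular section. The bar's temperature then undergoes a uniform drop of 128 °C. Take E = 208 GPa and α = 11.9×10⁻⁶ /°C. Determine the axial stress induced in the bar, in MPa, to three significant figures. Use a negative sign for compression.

317 MPa

Free thermal expansion αLΔT = 11.9e-6 · 10800 · -128 = -16.45 mm.
The walls impose strain ε = −(-16.45)/10800 = 1.5232e-03; σ = Eε = 208000 · 1.5232e-03 = 316.8 MPa.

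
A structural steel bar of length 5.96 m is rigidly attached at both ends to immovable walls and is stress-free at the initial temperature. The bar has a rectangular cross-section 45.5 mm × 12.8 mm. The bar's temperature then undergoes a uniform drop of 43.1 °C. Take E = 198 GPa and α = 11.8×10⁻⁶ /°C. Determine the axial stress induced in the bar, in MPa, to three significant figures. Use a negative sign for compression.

101 MPa

Free thermal expansion αLΔT = 11.8e-6 · 5960 · -43.1 = -3.031 mm.
The walls impose strain ε = −(-3.031)/5960 = 5.0858e-04; σ = Eε = 198000 · 5.0858e-04 = 100.7 MPa.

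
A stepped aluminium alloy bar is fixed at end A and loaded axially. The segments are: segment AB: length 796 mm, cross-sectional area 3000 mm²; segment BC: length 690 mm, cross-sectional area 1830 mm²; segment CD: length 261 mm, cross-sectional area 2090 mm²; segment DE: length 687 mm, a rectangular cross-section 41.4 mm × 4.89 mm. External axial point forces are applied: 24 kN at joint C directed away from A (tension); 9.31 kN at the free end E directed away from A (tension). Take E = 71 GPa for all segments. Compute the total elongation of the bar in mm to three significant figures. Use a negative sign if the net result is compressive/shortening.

0.763 mm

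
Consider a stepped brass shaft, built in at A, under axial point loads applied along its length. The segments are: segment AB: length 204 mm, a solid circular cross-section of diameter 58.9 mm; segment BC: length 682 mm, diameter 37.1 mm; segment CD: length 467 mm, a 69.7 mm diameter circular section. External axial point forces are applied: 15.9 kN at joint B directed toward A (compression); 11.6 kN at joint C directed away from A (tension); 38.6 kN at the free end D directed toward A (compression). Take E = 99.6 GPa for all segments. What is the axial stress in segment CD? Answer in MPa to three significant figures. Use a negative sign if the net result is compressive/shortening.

-10.1 MPa

Internal axial forces (sectioning from the free end, tension +): N_CD = -38.6 kN, N_BC = -27 kN, N_AB = -42.9 kN.
A_CD = 3816 mm².
σ_CD = N_CD/A_CD = -38600/3816 = -10.12 MPa.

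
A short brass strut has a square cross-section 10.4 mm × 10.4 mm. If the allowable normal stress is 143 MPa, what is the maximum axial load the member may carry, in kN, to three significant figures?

A = 108.2 mm².
P_max = σ_allow · A = 143 · 108.2 = 15470 N = 15.47 kN.

15.5 kN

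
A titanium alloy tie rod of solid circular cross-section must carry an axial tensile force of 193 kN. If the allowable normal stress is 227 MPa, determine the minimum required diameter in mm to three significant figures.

32.9 mm

Required area A ≥ P/σ_allow = 193000/227 = 850.2 mm².
For a solid circular section, d ≥ √(4A/π) = 32.9 mm.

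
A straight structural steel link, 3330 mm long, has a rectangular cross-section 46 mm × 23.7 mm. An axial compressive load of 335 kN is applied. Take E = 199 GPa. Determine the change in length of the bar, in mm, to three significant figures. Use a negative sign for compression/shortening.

-5.14 mm

A = 1090 mm².
δ_mech = NL/(AE) = -335000·3330/(1090·199000) = -5.142 mm.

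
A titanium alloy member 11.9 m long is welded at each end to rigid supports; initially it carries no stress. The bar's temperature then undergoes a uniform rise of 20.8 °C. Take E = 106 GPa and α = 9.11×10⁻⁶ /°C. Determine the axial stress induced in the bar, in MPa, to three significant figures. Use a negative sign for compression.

Free thermal expansion αLΔT = 9.11e-6 · 11900 · 20.8 = 2.255 mm.
The walls impose strain ε = −(2.255)/11900 = -1.8949e-04; σ = Eε = 106000 · -1.8949e-04 = -20.09 MPa.

-20.1 MPa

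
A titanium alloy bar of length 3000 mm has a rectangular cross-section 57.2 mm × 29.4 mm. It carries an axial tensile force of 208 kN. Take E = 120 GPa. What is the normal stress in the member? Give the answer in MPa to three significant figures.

124 MPa

A = 1682 mm².
σ = N/A = 208000/1682 = 123.7 MPa.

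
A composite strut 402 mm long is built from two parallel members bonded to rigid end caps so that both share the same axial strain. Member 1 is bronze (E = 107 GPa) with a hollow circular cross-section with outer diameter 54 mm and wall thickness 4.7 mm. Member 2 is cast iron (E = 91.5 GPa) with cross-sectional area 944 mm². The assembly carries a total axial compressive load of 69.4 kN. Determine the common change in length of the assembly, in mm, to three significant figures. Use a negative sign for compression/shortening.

-0.170 mm

A_1 = 727.9 mm².
Equal strain + equilibrium ⇒ each member carries load in proportion to AE: A₁E₁ = 77890000 N, A₂E₂ = 86380000 N, ΣAE = 164300000 N.
δ = PL/ΣAE = -69400·402/164300000 = -0.1698 mm.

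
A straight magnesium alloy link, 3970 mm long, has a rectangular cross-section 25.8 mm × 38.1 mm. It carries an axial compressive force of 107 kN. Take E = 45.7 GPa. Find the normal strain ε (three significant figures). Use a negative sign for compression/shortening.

-0.00238

A = 983 mm².
σ = N/A = -108.9 MPa; ε = σ/E = -108.9/45700 = -2.382e-03.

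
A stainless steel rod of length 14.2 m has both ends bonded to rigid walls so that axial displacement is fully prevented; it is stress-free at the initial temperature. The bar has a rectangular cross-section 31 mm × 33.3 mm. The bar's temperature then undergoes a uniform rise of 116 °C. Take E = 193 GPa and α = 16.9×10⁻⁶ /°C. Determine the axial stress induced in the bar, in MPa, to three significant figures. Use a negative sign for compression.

-378 MPa

Free thermal expansion αLΔT = 16.9e-6 · 14200 · 116 = 27.84 mm.
The walls impose strain ε = −(27.84)/14200 = -1.9604e-03; σ = Eε = 193000 · -1.9604e-03 = -378.4 MPa.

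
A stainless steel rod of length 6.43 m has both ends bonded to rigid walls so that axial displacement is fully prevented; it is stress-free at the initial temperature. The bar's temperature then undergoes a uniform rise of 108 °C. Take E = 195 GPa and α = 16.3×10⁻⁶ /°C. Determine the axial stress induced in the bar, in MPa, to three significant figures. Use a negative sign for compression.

-343 MPa

Free thermal expansion αLΔT = 16.3e-6 · 6430 · 108 = 11.32 mm.
The walls impose strain ε = −(11.32)/6430 = -1.7604e-03; σ = Eε = 195000 · -1.7604e-03 = -343.3 MPa.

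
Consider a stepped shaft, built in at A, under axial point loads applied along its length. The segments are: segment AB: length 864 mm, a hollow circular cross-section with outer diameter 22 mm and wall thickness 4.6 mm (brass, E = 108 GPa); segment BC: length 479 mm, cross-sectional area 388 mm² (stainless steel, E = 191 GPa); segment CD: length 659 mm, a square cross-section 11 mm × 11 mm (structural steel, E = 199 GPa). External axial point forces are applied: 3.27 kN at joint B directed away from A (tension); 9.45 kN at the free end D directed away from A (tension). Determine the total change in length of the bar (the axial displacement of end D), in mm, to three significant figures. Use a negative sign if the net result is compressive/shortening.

0.724 mm

Internal axial forces (sectioning from the free end, tension +): N_CD = 9.45 kN, N_BC = 9.45 kN, N_AB = 12.72 kN.
A_AB = 251.5 mm².
A_CD = 121 mm².
δ_AB = 12720·864/(251.5·108000) = 0.4047 mm
δ_BC = 9450·479/(388·191000) = 0.06108 mm
δ_CD = 9450·659/(121·199000) = 0.2586 mm
δ = Σδ_i = 0.7244 mm.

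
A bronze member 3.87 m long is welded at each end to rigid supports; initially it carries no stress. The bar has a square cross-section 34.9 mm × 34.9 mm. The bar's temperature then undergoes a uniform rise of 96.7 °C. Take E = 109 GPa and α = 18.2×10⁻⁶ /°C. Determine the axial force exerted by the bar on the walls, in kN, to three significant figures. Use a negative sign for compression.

Free thermal expansion αLΔT = 18.2e-6 · 3870 · 96.7 = 6.811 mm.
The walls impose strain ε = −(6.811)/3870 = -1.7599e-03; σ = Eε = 109000 · -1.7599e-03 = -191.8 MPa.
Wall reaction R = σ·A = -191.8·1218 = -233700 N = -233.7 kN.

-234 kN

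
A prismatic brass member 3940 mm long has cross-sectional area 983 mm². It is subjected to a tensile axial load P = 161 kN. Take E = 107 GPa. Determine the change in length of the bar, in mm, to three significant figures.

δ_mech = NL/(AE) = 161000·3940/(983·107000) = 6.031 mm.

6.03 mm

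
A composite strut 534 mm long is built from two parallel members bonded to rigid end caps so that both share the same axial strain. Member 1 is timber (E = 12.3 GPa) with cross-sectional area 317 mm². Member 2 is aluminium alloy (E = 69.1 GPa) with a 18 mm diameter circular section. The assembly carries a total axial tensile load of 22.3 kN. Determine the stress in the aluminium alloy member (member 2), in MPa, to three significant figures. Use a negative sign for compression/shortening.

A_2 = 254.5 mm².
Equal strain + equilibrium ⇒ each member carries load in proportion to AE: A₁E₁ = 3899000 N, A₂E₂ = 17580000 N, ΣAE = 21480000 N.
σ₂ = P·E₂/ΣAE = 22300·69100/21480000 = 71.73 MPa.

71.7 MPa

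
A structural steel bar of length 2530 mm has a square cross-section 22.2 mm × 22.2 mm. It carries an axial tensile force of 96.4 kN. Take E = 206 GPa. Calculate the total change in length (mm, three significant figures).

2.40 mm

A = 492.8 mm².
δ_mech = NL/(AE) = 96400·2530/(492.8·206000) = 2.402 mm.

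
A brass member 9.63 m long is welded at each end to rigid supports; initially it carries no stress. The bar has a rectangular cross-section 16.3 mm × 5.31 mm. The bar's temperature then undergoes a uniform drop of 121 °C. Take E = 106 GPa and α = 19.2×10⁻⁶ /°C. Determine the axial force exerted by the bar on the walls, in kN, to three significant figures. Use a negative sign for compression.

21.3 kN

Free thermal expansion αLΔT = 19.2e-6 · 9630 · -121 = -22.37 mm.
The walls impose strain ε = −(-22.37)/9630 = 2.3232e-03; σ = Eε = 106000 · 2.3232e-03 = 246.3 MPa.
Wall reaction R = σ·A = 246.3·86.55 = 21310 N = 21.31 kN.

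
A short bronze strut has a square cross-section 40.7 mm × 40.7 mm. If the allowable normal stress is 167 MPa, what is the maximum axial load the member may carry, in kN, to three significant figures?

A = 1656 mm².
P_max = σ_allow · A = 167 · 1656 = 276600 N = 276.6 kN.

277 kN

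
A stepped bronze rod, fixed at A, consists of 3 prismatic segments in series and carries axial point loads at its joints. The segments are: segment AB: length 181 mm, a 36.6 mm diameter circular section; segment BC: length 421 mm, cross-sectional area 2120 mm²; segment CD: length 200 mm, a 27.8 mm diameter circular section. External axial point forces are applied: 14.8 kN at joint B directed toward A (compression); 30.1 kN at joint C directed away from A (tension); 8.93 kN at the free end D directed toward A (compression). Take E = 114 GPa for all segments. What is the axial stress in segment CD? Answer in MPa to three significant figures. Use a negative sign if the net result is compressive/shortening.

Internal axial forces (sectioning from the free end, tension +): N_CD = -8.93 kN, N_BC = 21.17 kN, N_AB = 6.37 kN.
A_CD = 607 mm².
σ_CD = N_CD/A_CD = -8930/607 = -14.71 MPa.

-14.7 MPa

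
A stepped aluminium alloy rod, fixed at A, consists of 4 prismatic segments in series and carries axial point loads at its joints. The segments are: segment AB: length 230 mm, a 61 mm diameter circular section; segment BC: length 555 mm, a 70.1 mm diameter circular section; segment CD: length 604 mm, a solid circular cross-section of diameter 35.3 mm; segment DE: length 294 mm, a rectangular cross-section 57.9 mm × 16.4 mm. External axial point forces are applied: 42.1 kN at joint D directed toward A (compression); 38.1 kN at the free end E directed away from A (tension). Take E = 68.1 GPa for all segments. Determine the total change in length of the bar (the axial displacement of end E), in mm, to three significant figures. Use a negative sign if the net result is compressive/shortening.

Internal axial forces (sectioning from the free end, tension +): N_DE = 38.1 kN, N_CD = -4 kN, N_BC = -4 kN, N_AB = -4 kN.
A_AB = 2922 mm².
A_BC = 3859 mm².
A_CD = 978.7 mm².
A_DE = 949.6 mm².
δ_AB = -4000·230/(2922·68100) = -0.004623 mm
δ_BC = -4000·555/(3859·68100) = -0.008447 mm
δ_CD = -4000·604/(978.7·68100) = -0.03625 mm
δ_DE = 38100·294/(949.6·68100) = 0.1732 mm
δ = Σδ_i = 0.1239 mm.

0.124 mm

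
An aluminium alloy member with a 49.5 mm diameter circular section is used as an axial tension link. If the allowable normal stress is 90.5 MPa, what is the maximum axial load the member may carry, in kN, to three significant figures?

174 kN

A = 1924 mm².
P_max = σ_allow · A = 90.5 · 1924 = 174200 N = 174.2 kN.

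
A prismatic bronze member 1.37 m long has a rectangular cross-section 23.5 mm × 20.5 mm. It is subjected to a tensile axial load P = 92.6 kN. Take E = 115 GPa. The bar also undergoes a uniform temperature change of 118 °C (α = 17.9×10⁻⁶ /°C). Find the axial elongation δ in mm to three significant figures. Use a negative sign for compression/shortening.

A = 481.8 mm².
δ_mech = NL/(AE) = 92600·1370/(481.8·115000) = 2.29 mm.
δ_thermal = αLΔT = 17.9e-6·1370·118 = 2.894 mm.
δ = δ_mech + δ_thermal = 5.184 mm.

5.18 mm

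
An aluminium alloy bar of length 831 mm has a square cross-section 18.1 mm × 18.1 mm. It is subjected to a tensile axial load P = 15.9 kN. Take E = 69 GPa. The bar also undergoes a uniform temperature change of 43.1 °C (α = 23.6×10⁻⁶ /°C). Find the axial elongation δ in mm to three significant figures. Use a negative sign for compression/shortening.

A = 327.6 mm².
δ_mech = NL/(AE) = 15900·831/(327.6·69000) = 0.5845 mm.
δ_thermal = αLΔT = 23.6e-6·831·43.1 = 0.8453 mm.
δ = δ_mech + δ_thermal = 1.43 mm.

1.43 mm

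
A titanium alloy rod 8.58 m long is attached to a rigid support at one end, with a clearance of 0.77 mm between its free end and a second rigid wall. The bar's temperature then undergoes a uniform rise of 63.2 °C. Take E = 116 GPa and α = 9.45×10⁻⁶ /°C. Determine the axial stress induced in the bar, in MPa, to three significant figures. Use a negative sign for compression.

-58.9 MPa

Free thermal expansion αLΔT = 9.45e-6 · 8580 · 63.2 = 5.124 mm.
The walls engage after the gap closes; constrained expansion = 5.124 − 0.77 = 4.354 mm.
The walls impose strain ε = −(4.354)/8580 = -5.0750e-04; σ = Eε = 116000 · -5.0750e-04 = -58.87 MPa.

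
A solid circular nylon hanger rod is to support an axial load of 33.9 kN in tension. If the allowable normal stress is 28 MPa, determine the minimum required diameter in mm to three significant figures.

39.3 mm

Required area A ≥ P/σ_allow = 33900/28 = 1211 mm².
For a solid circular section, d ≥ √(4A/π) = 39.26 mm.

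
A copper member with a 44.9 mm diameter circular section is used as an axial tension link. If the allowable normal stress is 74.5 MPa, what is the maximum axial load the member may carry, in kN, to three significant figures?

A = 1583 mm².
P_max = σ_allow · A = 74.5 · 1583 = 118000 N = 118 kN.

118 kN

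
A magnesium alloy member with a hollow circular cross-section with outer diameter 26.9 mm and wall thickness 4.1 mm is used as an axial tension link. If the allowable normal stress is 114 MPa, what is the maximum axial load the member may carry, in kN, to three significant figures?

33.5 kN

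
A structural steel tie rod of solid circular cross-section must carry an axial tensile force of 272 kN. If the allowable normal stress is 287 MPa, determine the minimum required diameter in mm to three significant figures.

Required area A ≥ P/σ_allow = 272000/287 = 947.7 mm².
For a solid circular section, d ≥ √(4A/π) = 34.74 mm.

34.7 mm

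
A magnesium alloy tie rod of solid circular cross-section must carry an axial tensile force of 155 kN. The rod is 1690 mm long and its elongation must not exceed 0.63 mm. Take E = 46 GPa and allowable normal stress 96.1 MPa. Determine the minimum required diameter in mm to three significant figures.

107 mm

Required area A ≥ P/σ_allow = 155000/96.1 = 1613 mm².
For a solid circular section, d ≥ √(4A/π) = 45.32 mm.
Elongation limit: A ≥ PL/(Eδ_allow) = 155000·1690/(46000·0.63) = 9039 mm² ⇒ d ≥ 107.3 mm.
The elongation limit governs.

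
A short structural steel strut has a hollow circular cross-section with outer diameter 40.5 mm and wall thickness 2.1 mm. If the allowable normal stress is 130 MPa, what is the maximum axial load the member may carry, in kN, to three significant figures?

A = 253.3 mm².
P_max = σ_allow · A = 130 · 253.3 = 32930 N = 32.93 kN.

32.9 kN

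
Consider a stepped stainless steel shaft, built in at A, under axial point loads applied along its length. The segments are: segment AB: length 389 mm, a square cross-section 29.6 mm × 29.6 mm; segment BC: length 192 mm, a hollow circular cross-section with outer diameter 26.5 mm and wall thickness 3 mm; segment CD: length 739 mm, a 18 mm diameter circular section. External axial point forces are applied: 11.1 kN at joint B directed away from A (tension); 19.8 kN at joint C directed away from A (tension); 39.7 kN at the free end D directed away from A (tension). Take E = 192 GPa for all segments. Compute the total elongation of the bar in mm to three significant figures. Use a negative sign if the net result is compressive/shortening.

1.03 mm

Internal axial forces (sectioning from the free end, tension +): N_CD = 39.7 kN, N_BC = 59.5 kN, N_AB = 70.6 kN.
A_AB = 876.2 mm².
A_BC = 221.5 mm².
A_CD = 254.5 mm².
δ_AB = 70600·389/(876.2·192000) = 0.1633 mm
δ_BC = 59500·192/(221.5·192000) = 0.2686 mm
δ_CD = 39700·739/(254.5·192000) = 0.6005 mm
δ = Σδ_i = 1.032 mm.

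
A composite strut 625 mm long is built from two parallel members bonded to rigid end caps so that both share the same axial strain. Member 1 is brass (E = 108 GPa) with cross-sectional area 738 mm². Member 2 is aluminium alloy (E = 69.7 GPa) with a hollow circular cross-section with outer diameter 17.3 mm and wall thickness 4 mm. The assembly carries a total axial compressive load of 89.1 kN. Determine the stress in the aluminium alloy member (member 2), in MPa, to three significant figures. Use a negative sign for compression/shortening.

-68.0 MPa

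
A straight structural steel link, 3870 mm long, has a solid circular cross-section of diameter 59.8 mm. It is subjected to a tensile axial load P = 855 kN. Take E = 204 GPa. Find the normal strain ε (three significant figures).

0.00149

A = 2809 mm².
σ = N/A = 304.4 MPa; ε = σ/E = 304.4/204000 = 1.492e-03.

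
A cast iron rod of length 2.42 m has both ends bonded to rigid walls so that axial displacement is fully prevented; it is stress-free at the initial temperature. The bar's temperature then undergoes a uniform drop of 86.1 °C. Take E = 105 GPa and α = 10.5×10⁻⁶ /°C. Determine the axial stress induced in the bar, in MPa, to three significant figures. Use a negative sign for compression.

Free thermal expansion αLΔT = 10.5e-6 · 2420 · -86.1 = -2.188 mm.
The walls impose strain ε = −(-2.188)/2420 = 9.0405e-04; σ = Eε = 105000 · 9.0405e-04 = 94.93 MPa.

94.9 MPa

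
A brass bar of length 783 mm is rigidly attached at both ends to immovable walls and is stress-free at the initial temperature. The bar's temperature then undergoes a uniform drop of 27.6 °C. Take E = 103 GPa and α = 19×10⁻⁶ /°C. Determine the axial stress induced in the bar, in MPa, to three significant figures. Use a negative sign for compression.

Free thermal expansion αLΔT = 19e-6 · 783 · -27.6 = -0.4106 mm.
The walls impose strain ε = −(-0.4106)/783 = 5.2440e-04; σ = Eε = 103000 · 5.2440e-04 = 54.01 MPa.

54.0 MPa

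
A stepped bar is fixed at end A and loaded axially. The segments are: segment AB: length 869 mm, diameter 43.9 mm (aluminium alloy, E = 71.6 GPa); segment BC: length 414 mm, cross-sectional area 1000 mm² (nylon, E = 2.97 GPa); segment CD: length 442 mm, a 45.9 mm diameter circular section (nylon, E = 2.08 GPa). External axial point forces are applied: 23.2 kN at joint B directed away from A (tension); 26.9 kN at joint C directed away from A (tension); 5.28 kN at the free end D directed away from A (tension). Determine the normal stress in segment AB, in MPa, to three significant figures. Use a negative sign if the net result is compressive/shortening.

36.6 MPa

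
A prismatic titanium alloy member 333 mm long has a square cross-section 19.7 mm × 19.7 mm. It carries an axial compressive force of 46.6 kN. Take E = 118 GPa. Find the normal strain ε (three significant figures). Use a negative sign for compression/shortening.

-0.00102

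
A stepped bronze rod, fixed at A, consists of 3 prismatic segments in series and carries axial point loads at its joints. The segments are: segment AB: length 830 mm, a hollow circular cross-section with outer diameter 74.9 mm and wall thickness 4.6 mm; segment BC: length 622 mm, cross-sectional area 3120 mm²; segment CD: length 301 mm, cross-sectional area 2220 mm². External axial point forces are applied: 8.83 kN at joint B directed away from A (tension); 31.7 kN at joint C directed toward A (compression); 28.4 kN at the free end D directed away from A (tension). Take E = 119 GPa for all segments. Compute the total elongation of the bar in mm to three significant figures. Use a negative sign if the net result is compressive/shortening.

0.0648 mm

Internal axial forces (sectioning from the free end, tension +): N_CD = 28.4 kN, N_BC = -3.3 kN, N_AB = 5.53 kN.
A_AB = 1016 mm².
δ_AB = 5530·830/(1016·119000) = 0.03797 mm
δ_BC = -3300·622/(3120·119000) = -0.005528 mm
δ_CD = 28400·301/(2220·119000) = 0.03236 mm
δ = Σδ_i = 0.0648 mm.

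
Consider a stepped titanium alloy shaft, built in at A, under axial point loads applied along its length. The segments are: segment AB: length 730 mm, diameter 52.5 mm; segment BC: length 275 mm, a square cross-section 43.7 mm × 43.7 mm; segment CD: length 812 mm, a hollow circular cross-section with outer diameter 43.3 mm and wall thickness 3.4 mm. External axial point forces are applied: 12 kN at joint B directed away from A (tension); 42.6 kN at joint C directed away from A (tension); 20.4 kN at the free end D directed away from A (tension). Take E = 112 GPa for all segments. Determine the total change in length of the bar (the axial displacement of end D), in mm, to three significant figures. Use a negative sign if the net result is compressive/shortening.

0.654 mm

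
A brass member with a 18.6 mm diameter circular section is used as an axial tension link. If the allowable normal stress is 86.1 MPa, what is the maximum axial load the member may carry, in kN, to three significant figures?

A = 271.7 mm².
P_max = σ_allow · A = 86.1 · 271.7 = 23390 N = 23.39 kN.

23.4 kN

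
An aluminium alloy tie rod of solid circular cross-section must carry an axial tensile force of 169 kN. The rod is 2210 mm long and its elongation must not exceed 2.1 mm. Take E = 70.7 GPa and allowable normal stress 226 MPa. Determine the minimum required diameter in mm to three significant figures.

56.6 mm

Required area A ≥ P/σ_allow = 169000/226 = 747.8 mm².
For a solid circular section, d ≥ √(4A/π) = 30.86 mm.
Elongation limit: A ≥ PL/(Eδ_allow) = 169000·2210/(70700·2.1) = 2516 mm² ⇒ d ≥ 56.59 mm.
The elongation limit governs.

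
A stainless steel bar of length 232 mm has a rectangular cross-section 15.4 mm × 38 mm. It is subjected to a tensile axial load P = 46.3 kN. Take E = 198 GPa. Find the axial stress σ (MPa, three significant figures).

79.1 MPa

A = 585.2 mm².
σ = N/A = 46300/585.2 = 79.12 MPa.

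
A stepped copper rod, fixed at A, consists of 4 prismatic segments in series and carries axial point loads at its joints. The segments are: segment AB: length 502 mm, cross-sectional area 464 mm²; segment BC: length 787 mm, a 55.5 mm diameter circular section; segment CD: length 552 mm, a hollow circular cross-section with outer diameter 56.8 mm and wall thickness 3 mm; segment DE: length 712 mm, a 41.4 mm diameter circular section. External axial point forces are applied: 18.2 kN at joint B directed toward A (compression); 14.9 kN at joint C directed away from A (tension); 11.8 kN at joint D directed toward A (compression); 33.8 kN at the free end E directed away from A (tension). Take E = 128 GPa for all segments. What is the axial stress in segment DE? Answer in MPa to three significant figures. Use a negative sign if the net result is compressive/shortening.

Internal axial forces (sectioning from the free end, tension +): N_DE = 33.8 kN, N_CD = 22 kN, N_BC = 36.9 kN, N_AB = 18.7 kN.
A_DE = 1346 mm².
σ_DE = N_DE/A_DE = 33800/1346 = 25.11 MPa.

25.1 MPa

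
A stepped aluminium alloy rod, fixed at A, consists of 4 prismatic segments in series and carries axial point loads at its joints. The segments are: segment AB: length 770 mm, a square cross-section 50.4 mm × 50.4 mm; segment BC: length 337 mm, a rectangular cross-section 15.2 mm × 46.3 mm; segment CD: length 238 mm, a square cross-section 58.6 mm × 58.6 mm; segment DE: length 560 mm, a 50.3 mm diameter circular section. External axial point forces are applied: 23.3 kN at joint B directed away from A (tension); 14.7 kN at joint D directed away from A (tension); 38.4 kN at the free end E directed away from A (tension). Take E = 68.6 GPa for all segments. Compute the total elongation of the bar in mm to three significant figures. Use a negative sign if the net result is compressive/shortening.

0.920 mm

Internal axial forces (sectioning from the free end, tension +): N_DE = 38.4 kN, N_CD = 53.1 kN, N_BC = 53.1 kN, N_AB = 76.4 kN.
A_AB = 2540 mm².
A_BC = 703.8 mm².
A_CD = 3434 mm².
A_DE = 1987 mm².
δ_AB = 76400·770/(2540·68600) = 0.3376 mm
δ_BC = 53100·337/(703.8·68600) = 0.3707 mm
δ_CD = 53100·238/(3434·68600) = 0.05365 mm
δ_DE = 38400·560/(1987·68600) = 0.1577 mm
δ = Σδ_i = 0.9197 mm.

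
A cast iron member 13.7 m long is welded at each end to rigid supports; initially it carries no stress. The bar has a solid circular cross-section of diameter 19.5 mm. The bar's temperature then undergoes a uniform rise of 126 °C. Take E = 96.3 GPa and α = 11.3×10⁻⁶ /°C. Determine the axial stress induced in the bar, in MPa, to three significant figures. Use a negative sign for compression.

-137 MPa

Free thermal expansion αLΔT = 11.3e-6 · 13700 · 126 = 19.51 mm.
The walls impose strain ε = −(19.51)/13700 = -1.4238e-03; σ = Eε = 96300 · -1.4238e-03 = -137.1 MPa.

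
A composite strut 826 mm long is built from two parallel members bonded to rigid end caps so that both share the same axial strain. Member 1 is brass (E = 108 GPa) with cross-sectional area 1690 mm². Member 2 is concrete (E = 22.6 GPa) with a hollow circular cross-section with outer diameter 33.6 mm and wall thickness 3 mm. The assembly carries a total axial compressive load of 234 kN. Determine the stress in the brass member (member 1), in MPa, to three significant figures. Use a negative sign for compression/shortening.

-134 MPa

A_2 = 288.4 mm².
Equal strain + equilibrium ⇒ each member carries load in proportion to AE: A₁E₁ = 182500000 N, A₂E₂ = 6518000 N, ΣAE = 189000000 N.
σ₁ = P·E₁/ΣAE = -234000·108000/189000000 = -133.7 MPa.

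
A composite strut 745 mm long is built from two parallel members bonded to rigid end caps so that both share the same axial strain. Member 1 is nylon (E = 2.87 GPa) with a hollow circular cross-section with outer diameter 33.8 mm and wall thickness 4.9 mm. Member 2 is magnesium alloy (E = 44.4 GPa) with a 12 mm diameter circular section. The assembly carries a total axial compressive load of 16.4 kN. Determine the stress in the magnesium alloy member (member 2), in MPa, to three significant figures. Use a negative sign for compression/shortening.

-116 MPa

A_1 = 444.9 mm².
A_2 = 113.1 mm².
Equal strain + equilibrium ⇒ each member carries load in proportion to AE: A₁E₁ = 1277000 N, A₂E₂ = 5022000 N, ΣAE = 6298000 N.
σ₂ = P·E₂/ΣAE = -16400·44400/6298000 = -115.6 MPa.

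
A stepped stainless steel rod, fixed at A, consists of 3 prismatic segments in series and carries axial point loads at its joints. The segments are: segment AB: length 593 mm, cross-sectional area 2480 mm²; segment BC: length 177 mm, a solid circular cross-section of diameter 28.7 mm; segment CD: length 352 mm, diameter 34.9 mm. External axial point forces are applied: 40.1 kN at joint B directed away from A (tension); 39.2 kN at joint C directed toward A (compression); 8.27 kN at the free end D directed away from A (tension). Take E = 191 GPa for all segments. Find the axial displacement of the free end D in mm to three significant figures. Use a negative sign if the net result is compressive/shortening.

Internal axial forces (sectioning from the free end, tension +): N_CD = 8.27 kN, N_BC = -30.93 kN, N_AB = 9.17 kN.
A_BC = 646.9 mm².
A_CD = 956.6 mm².
δ_AB = 9170·593/(2480·191000) = 0.01148 mm
δ_BC = -30930·177/(646.9·191000) = -0.04431 mm
δ_CD = 8270·352/(956.6·191000) = 0.01593 mm
δ = Σδ_i = -0.01689 mm.

-0.0169 mm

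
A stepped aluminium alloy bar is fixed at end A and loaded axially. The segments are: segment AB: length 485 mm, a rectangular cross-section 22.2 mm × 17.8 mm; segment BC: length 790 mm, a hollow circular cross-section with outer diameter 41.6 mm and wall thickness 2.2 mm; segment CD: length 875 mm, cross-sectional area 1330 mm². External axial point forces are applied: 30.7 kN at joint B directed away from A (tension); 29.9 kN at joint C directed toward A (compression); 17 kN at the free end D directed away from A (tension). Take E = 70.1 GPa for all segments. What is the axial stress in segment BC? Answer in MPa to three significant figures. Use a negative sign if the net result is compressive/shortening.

Internal axial forces (sectioning from the free end, tension +): N_CD = 17 kN, N_BC = -12.9 kN, N_AB = 17.8 kN.
A_BC = 272.3 mm².
σ_BC = N_BC/A_BC = -12900/272.3 = -47.37 MPa.

-47.4 MPa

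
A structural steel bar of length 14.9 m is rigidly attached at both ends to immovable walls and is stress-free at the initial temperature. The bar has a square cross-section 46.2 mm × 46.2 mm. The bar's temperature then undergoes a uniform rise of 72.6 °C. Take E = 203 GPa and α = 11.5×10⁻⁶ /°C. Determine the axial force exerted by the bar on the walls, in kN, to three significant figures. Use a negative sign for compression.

Free thermal expansion αLΔT = 11.5e-6 · 14900 · 72.6 = 12.44 mm.
The walls impose strain ε = −(12.44)/14900 = -8.3490e-04; σ = Eε = 203000 · -8.3490e-04 = -169.5 MPa.
Wall reaction R = σ·A = -169.5·2134 = -361800 N = -361.8 kN.

-362 kN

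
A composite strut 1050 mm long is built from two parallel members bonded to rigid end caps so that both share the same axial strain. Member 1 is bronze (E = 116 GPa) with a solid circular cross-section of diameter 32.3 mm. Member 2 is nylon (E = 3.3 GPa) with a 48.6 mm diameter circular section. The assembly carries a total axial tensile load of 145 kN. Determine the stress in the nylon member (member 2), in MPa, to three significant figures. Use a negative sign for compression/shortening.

A_1 = 819.4 mm².
A_2 = 1855 mm².
Equal strain + equilibrium ⇒ each member carries load in proportion to AE: A₁E₁ = 95050000 N, A₂E₂ = 6122000 N, ΣAE = 101200000 N.
σ₂ = P·E₂/ΣAE = 145000·3300/101200000 = 4.73 MPa.

4.73 MPa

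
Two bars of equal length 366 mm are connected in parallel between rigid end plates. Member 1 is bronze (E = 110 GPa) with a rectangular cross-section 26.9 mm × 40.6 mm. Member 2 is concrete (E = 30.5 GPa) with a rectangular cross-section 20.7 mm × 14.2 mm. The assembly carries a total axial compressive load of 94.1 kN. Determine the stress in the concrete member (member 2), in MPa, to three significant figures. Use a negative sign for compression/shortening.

-22.2 MPa

A_1 = 1092 mm².
A_2 = 293.9 mm².
Equal strain + equilibrium ⇒ each member carries load in proportion to AE: A₁E₁ = 120100000 N, A₂E₂ = 8965000 N, ΣAE = 129100000 N.
σ₂ = P·E₂/ΣAE = -94100·30500/129100000 = -22.23 MPa.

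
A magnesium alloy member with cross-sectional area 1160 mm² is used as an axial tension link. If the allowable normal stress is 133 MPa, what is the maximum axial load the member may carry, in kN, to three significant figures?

P_max = σ_allow · A = 133 · 1160 = 154300 N = 154.3 kN.

154 kN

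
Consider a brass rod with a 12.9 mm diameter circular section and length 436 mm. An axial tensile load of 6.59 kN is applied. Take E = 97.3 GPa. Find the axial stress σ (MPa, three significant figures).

50.4 MPa

A = 130.7 mm².
σ = N/A = 6590/130.7 = 50.42 MPa.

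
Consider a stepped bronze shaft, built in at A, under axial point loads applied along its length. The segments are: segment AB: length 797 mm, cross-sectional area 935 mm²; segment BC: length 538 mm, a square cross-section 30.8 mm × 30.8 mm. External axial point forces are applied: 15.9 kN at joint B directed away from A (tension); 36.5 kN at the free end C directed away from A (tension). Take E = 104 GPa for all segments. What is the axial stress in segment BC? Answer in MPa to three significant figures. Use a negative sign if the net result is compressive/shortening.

38.5 MPa

Internal axial forces (sectioning from the free end, tension +): N_BC = 36.5 kN, N_AB = 52.4 kN.
A_BC = 948.6 mm².
σ_BC = N_BC/A_BC = 36500/948.6 = 38.48 MPa.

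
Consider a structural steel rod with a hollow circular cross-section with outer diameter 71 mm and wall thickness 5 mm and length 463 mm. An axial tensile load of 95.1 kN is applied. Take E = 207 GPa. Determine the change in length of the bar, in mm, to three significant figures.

A = 1037 mm².
δ_mech = NL/(AE) = 95100·463/(1037·207000) = 0.2052 mm.

0.205 mm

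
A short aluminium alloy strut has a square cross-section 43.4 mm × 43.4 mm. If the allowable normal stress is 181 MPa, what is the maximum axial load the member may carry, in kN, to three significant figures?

341 kN

A = 1884 mm².
P_max = σ_allow · A = 181 · 1884 = 340900 N = 340.9 kN.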